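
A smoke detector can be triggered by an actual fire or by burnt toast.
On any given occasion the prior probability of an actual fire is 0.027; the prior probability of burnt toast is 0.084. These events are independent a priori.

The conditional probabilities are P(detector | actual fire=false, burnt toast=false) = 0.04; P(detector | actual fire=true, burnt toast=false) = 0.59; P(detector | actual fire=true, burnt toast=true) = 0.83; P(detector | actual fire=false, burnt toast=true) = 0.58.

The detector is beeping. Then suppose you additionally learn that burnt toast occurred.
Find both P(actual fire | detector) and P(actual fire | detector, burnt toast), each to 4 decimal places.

P(actual fire | detector) ≈ 0.1655; P(actual fire | detector, burnt toast) ≈ 0.0382

By total probability over the 4 (actual fire, burnt toast) configurations:
  P(detector) = 0.04*0.973*0.916 + 0.58*0.973*0.084 + 0.59*0.027*0.916 + 0.83*0.027*0.084
        = 0.035651 + 0.047405 + 0.014592 + 0.001882 = 0.099530
Configurations with actual fire contribute 0.016474, so
  P(actual fire | detector) = 0.016474 / 0.099530 ≈ 0.1655

Now condition on the additional information:
Weight on actual fire=true, given the evidence: 0.83×0.027 = 0.022410
Denominator P(detector | burnt toast): 0.58×0.973 + 0.83×0.027 = 0.586750
Posterior = 0.022410 / 0.586750 ≈ 0.0382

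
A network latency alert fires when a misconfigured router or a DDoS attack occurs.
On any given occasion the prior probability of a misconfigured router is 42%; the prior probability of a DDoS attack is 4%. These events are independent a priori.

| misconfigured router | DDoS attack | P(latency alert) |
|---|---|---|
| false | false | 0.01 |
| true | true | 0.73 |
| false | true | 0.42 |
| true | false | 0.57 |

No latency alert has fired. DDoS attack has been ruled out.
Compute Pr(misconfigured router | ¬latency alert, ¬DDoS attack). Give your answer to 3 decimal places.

Pr(misconfigured router | ¬latency alert, ¬DDoS attack) ≈ 0.239

P(¬latency alert | ¬DDoS attack) = 0.99×0.58 + 0.43×0.42 = 0.574200 + 0.180600 = 0.754800
Restricting to configurations with misconfigured router present: 0.43×0.42 = 0.180600.
So P(misconfigured router | ¬latency alert, ¬DDoS attack) = 0.180600/0.754800 ≈ 0.239.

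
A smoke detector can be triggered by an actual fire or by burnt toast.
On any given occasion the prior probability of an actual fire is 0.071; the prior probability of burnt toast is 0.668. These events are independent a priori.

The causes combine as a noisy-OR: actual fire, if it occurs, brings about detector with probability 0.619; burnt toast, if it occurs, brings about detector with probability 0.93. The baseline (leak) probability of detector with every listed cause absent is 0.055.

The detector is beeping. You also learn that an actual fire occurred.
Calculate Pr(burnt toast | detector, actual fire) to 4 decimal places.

Pr(burnt toast | detector, actual fire) ≈ 0.7540

Under noisy-OR, P(detector | causes) = 1 − (1−0.055)·∏(1−qᵢ) over the active causes.
Sum P(detector|·) weighted by the priors over both values of burnt toast:
  P(detector | actual fire) = 0.639955·0.332 + 0.974797·0.668
        = 0.212465 + 0.651164 = 0.863629
Configurations with burnt toast contribute 0.651164, so
  P(burnt toast | detector, actual fire) = 0.651164 / 0.863629 ≈ 0.7540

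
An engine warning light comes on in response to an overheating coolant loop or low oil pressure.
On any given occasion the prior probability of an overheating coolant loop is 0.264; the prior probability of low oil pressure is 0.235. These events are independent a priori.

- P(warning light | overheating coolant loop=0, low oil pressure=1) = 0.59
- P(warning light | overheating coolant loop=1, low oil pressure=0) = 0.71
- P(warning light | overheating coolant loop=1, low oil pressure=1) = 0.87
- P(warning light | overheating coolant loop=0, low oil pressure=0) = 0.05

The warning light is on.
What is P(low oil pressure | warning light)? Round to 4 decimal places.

For the numerator, keep only low oil pressure=true terms: 0.102046 + 0.053975 = 0.156021
Denominator P(warning light): 0.05·0.736·0.765 + 0.59·0.736·0.235 + 0.71·0.264·0.765 + 0.87·0.264·0.235 = 0.327565
P(low oil pressure | warning light) = 0.156021/0.327565 ≈ 0.4763

P(low oil pressure | warning light) ≈ 0.4763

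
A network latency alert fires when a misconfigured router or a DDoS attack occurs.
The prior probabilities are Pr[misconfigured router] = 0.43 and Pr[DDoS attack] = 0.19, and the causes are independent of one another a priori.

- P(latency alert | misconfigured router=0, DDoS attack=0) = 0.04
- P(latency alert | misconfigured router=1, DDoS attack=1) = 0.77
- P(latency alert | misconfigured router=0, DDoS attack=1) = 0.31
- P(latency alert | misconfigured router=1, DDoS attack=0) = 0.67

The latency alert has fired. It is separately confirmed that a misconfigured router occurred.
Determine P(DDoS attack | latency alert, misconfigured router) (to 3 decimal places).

P(latency alert | misconfigured router) = 0.67×0.81 + 0.77×0.19 = 0.542700 + 0.146300 = 0.689000
Restricting to configurations with DDoS attack present: 0.77×0.19 = 0.146300.
So P(DDoS attack | latency alert, misconfigured router) = 0.146300/0.689000 ≈ 0.212.

P(DDoS attack | latency alert, misconfigured router) ≈ 0.212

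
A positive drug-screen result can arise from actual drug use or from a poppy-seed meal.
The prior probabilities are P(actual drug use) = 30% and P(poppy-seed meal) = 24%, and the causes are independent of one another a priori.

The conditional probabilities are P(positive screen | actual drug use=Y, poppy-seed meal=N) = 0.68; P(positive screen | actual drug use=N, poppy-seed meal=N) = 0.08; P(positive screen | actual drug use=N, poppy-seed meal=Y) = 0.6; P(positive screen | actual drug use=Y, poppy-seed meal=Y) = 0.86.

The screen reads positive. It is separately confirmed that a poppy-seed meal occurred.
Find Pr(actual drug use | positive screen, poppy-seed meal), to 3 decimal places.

Weight on actual drug use=true, given the evidence: 0.86×0.3 = 0.258000
Denominator P(positive screen | poppy-seed meal): 0.6×0.7 + 0.86×0.3 = 0.678000
Posterior = 0.258000 / 0.678000 ≈ 0.381

Pr(actual drug use | positive screen, poppy-seed meal) ≈ 0.381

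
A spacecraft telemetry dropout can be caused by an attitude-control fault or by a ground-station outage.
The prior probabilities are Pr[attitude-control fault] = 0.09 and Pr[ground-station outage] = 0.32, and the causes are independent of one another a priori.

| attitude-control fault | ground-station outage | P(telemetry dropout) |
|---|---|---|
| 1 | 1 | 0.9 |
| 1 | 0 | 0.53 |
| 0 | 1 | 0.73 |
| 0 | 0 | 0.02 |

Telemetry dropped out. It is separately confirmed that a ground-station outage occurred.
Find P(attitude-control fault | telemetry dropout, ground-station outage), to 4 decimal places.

P(attitude-control fault | telemetry dropout, ground-station outage) ≈ 0.1087

P(telemetry dropout | ground-station outage) = 0.73·0.91 + 0.9·0.09 = 0.664300 + 0.081000 = 0.745300
Restricting to configurations with attitude-control fault present: 0.9·0.09 = 0.081000.
P(attitude-control fault | telemetry dropout, ground-station outage) = 0.081000 / 0.745300 ≈ 0.1087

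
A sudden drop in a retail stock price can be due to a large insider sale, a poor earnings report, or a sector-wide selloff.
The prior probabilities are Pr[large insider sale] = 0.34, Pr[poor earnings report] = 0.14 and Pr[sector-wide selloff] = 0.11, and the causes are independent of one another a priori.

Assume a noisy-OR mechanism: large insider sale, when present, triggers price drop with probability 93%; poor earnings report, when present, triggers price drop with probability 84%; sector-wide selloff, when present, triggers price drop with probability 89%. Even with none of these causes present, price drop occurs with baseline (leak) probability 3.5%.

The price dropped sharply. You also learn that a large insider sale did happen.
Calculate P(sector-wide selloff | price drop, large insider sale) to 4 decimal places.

Under noisy-OR, P(price drop | causes) = 1 − (1−0.035)·∏(1−qᵢ) over the active causes.
P(price drop | large insider sale) = 0.93245×0.86×0.89 + 0.992569×0.86×0.11 + 0.989192×0.14×0.89 + 0.998811×0.14×0.11 = 0.713697 + 0.093897 + 0.123253 + 0.015382 = 0.946229
The sector-wide selloff-present share is 0.093897 + 0.015382 = 0.109279.
Hence the posterior is 0.109279/0.946229 ≈ 0.1155.

P(sector-wide selloff | price drop, large insider sale) ≈ 0.1155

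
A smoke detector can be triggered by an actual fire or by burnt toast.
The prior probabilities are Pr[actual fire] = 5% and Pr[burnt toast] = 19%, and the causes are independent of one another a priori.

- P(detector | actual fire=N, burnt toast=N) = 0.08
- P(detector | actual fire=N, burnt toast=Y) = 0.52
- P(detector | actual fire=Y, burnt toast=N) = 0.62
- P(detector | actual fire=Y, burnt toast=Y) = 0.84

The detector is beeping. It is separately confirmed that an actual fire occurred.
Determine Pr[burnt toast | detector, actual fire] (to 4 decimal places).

Pr[burnt toast | detector, actual fire] ≈ 0.2412

For the numerator, keep only burnt toast=true terms: 0.84*0.19 = 0.159600
The normalizing constant is 0.62*0.81 + 0.84*0.19 = 0.661800
Posterior = 0.159600 / 0.661800 ≈ 0.2412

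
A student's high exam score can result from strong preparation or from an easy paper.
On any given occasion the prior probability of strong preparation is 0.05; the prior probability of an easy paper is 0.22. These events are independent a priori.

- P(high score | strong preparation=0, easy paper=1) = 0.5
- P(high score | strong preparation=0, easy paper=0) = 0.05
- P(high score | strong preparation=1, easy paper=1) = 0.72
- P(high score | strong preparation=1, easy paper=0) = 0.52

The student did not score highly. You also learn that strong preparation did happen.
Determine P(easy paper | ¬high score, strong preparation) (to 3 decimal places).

P(easy paper | ¬high score, strong preparation) ≈ 0.141

By total probability over both values of easy paper:
  P(¬high score | strong preparation) = 0.48·0.78 + 0.28·0.22
        = 0.374400 + 0.061600 = 0.436000
The terms with easy paper present sum to 0.061600, so
  P(easy paper | ¬high score, strong preparation) = 0.061600 / 0.436000 ≈ 0.141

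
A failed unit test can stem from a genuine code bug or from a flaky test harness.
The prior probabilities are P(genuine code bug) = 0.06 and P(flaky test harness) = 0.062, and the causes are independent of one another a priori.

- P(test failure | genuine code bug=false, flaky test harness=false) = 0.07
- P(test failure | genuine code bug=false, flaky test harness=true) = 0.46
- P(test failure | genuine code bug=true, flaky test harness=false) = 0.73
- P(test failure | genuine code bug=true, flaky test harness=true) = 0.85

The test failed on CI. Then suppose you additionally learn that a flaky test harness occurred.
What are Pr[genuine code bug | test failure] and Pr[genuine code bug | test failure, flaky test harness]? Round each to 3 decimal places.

Pr[genuine code bug | test failure] ≈ 0.333; Pr[genuine code bug | test failure, flaky test harness] ≈ 0.106

By total probability over the 4 (genuine code bug, flaky test harness) configurations:
  P(test failure) = 0.07×0.94×0.938 + 0.46×0.94×0.062 + 0.73×0.06×0.938 + 0.85×0.06×0.062
        = 0.061720 + 0.026809 + 0.041084 + 0.003162 = 0.132775
Keeping only the genuine code bug-present terms gives 0.044246, so
  P(genuine code bug | test failure) = 0.044246 / 0.132775 ≈ 0.333

With the extra evidence:
P(test failure | flaky test harness) = 0.46×0.94 + 0.85×0.06 = 0.432400 + 0.051000 = 0.483400
Of this, 0.051000 comes from 0.85×0.06 (the genuine code bug=true cases).
So P(genuine code bug | test failure, flaky test harness) = 0.051000/0.483400 ≈ 0.106.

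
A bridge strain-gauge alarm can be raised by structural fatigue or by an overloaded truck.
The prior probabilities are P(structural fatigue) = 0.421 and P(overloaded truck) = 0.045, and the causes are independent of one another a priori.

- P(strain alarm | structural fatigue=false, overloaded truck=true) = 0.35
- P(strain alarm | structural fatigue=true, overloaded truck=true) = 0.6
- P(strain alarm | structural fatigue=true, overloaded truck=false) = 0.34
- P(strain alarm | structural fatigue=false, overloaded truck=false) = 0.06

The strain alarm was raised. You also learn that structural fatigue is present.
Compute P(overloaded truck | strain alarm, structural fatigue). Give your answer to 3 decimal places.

For the numerator, keep only overloaded truck=true terms: 0.6·0.045 = 0.027000
Normalizer over all consistent configurations: 0.34·0.955 + 0.6·0.045 = 0.351700
P(overloaded truck | strain alarm, structural fatigue) = 0.027000/0.351700 ≈ 0.077

P(overloaded truck | strain alarm, structural fatigue) ≈ 0.077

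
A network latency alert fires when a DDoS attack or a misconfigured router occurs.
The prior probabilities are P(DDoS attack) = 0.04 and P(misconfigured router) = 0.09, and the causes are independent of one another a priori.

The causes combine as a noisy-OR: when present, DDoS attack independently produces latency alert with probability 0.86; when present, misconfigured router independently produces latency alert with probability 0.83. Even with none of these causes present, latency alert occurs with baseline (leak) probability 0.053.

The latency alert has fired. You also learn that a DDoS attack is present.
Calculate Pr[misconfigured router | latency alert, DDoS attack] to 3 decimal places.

Pr[misconfigured router | latency alert, DDoS attack] ≈ 0.100

Under noisy-OR, P(latency alert | causes) = 1 − (1−0.053)·∏(1−qᵢ) over the active causes.
P(latency alert | DDoS attack) = 0.86742*0.91 + 0.977461*0.09 = 0.789352 + 0.087971 = 0.877323
The misconfigured router-present share is 0.977461*0.09 = 0.087971.
So P(misconfigured router | latency alert, DDoS attack) = 0.087971/0.877323 ≈ 0.100.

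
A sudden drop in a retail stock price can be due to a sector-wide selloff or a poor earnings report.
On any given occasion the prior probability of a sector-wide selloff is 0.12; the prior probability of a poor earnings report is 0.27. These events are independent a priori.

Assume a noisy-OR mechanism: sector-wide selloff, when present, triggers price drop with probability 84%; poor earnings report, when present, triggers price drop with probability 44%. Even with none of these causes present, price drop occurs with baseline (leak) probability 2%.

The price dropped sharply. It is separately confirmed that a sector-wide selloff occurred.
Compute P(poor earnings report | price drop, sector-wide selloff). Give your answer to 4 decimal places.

P(poor earnings report | price drop, sector-wide selloff) ≈ 0.2858

Under noisy-OR, P(price drop | causes) = 1 − (1−0.02)·∏(1−qᵢ) over the active causes.
P(price drop | sector-wide selloff) = 0.8432×0.73 + 0.912192×0.27 = 0.615536 + 0.246292 = 0.861828
The poor earnings report-present share is 0.912192×0.27 = 0.246292.
So P(poor earnings report | price drop, sector-wide selloff) = 0.246292/0.861828 ≈ 0.2858.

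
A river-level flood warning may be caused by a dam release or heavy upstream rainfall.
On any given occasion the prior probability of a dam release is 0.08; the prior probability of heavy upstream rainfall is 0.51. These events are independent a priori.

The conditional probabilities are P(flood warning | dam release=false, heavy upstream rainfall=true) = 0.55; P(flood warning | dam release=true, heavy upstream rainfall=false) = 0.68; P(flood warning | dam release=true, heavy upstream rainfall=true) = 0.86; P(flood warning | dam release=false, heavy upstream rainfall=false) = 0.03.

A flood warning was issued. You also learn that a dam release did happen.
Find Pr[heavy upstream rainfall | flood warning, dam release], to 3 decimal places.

Numerator (weight on configurations with heavy upstream rainfall): 0.86×0.51 = 0.438600
The normalizing constant is 0.68×0.49 + 0.86×0.51 = 0.771800
P(heavy upstream rainfall | flood warning, dam release) = 0.438600/0.771800 ≈ 0.568

Pr[heavy upstream rainfall | flood warning, dam release] ≈ 0.568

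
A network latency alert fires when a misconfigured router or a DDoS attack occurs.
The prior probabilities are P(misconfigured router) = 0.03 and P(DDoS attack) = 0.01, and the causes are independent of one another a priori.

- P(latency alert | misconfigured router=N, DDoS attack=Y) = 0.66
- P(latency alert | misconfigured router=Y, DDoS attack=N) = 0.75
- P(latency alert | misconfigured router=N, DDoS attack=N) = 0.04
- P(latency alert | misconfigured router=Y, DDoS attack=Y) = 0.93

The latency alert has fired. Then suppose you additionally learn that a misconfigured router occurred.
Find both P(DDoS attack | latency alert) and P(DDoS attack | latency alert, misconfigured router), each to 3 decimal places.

P(DDoS attack | latency alert) ≈ 0.099; P(DDoS attack | latency alert, misconfigured router) ≈ 0.012

For the numerator, keep only DDoS attack=true terms: 0.006402 + 0.000279 = 0.006681
Denominator P(latency alert): 0.04*0.97*0.99 + 0.66*0.97*0.01 + 0.75*0.03*0.99 + 0.93*0.03*0.01 = 0.067368
P(DDoS attack | latency alert) = 0.006681/0.067368 ≈ 0.099

Now also conditioning on misconfigured router=true:
For the numerator, keep only DDoS attack=true terms: 0.93*0.01 = 0.009300
Normalizer over all consistent configurations: 0.75*0.99 + 0.93*0.01 = 0.751800
Posterior = 0.009300 / 0.751800 ≈ 0.012
This is intercausal reasoning (explaining away): once misconfigured router accounts for the latency alert, DDoS attack becomes less likely.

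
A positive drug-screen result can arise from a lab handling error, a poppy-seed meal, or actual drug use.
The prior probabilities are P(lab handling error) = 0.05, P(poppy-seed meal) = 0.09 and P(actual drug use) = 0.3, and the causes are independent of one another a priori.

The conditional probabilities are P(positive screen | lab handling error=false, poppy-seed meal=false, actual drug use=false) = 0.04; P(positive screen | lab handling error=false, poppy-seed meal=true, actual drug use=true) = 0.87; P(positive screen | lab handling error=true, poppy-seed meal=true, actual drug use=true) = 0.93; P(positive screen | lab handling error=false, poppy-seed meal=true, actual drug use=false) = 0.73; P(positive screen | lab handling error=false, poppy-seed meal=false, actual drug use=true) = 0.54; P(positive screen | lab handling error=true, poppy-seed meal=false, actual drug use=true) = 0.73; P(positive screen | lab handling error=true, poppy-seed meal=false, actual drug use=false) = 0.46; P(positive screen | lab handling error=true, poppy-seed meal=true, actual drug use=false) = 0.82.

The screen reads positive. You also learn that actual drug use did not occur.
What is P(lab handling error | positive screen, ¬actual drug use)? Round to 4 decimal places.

Numerator (weight on configurations with lab handling error): 0.020930 + 0.003690 = 0.024620
Denominator P(positive screen | ¬actual drug use): 0.04*0.95*0.91 + 0.73*0.95*0.09 + 0.46*0.05*0.91 + 0.82*0.05*0.09 = 0.121615
P(lab handling error | positive screen, ¬actual drug use) = 0.024620/0.121615 ≈ 0.2024

P(lab handling error | positive screen, ¬actual drug use) ≈ 0.2024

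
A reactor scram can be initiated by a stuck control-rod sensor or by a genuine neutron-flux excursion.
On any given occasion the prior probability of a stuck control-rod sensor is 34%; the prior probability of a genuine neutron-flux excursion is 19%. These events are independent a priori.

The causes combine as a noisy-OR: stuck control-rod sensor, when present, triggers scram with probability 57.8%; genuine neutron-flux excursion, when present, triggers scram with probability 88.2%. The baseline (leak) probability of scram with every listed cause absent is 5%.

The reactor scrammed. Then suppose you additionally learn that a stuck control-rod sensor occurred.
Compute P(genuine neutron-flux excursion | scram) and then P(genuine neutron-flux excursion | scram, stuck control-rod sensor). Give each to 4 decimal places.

P(genuine neutron-flux excursion | scram) ≈ 0.4742; P(genuine neutron-flux excursion | scram, stuck control-rod sensor) ≈ 0.2717

Under noisy-OR, P(scram | causes) = 1 − (1−0.05)·∏(1−qᵢ) over the active causes.
Enumerate the 4 (stuck control-rod sensor, genuine neutron-flux excursion) configurations and weight by the priors:
  P(scram) = 0.05×0.66×0.81 + 0.8879×0.66×0.19 + 0.5991×0.34×0.81 + 0.952694×0.34×0.19
        = 0.026730 + 0.111343 + 0.164992 + 0.061544 = 0.364609
The terms with genuine neutron-flux excursion present sum to 0.172887, so
  P(genuine neutron-flux excursion | scram) = 0.172887 / 0.364609 ≈ 0.4742

With the extra evidence:
For the numerator, keep only genuine neutron-flux excursion=true terms: 0.952694*0.19 = 0.181012
Normalizer over all consistent configurations: 0.5991*0.81 + 0.952694*0.19 = 0.666283
P(genuine neutron-flux excursion | scram, stuck control-rod sensor) = 0.181012/0.666283 ≈ 0.2717
Conditioning on stuck control-rod sensor lowers the posterior on genuine neutron-flux excursion: the classic explaining-away effect in a common-effect structure.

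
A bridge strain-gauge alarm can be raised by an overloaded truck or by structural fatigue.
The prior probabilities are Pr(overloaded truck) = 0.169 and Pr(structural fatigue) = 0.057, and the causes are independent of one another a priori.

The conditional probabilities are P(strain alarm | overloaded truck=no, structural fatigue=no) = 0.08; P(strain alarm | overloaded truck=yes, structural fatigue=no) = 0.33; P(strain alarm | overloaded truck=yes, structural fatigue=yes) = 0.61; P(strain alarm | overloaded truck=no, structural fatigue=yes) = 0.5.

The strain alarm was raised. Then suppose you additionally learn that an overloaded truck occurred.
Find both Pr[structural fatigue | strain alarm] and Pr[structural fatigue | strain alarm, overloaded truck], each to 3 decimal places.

P(strain alarm) = 0.08·0.831·0.943 + 0.5·0.831·0.057 + 0.33·0.169·0.943 + 0.61·0.169·0.057 = 0.062691 + 0.023683 + 0.052591 + 0.005876 = 0.144841
Of this, 0.029559 comes from 0.023683 + 0.005876 (the structural fatigue=true cases).
P(structural fatigue | strain alarm) = 0.029559 / 0.144841 ≈ 0.204

Now also conditioning on overloaded truck=true:
Enumerate both values of structural fatigue and weight by the priors:
  P(strain alarm | overloaded truck) = 0.33·0.943 + 0.61·0.057
        = 0.311190 + 0.034770 = 0.345960
Keeping only the structural fatigue-present terms gives 0.034770, so
  P(structural fatigue | strain alarm, overloaded truck) = 0.034770 / 0.345960 ≈ 0.101
Conditioning on overloaded truck lowers the posterior on structural fatigue: the classic explaining-away effect in a common-effect structure.

Pr[structural fatigue | strain alarm] ≈ 0.204; Pr[structural fatigue | strain alarm, overloaded truck] ≈ 0.101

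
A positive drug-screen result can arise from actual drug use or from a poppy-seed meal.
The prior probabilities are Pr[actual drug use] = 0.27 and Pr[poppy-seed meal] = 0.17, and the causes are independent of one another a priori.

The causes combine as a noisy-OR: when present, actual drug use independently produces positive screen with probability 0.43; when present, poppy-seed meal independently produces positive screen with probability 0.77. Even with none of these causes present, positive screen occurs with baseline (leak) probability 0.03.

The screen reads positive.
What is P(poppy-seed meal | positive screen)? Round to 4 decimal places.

P(poppy-seed meal | positive screen) ≈ 0.5355

Under noisy-OR, P(positive screen | causes) = 1 − (1−0.03)·∏(1−qᵢ) over the active causes.
Weight on poppy-seed meal=true, given the evidence: 0.096413 + 0.040063 = 0.136476
Denominator P(positive screen): 0.03×0.73×0.83 + 0.7769×0.73×0.17 + 0.4471×0.27×0.83 + 0.872833×0.27×0.17 = 0.254848
Posterior = 0.136476 / 0.254848 ≈ 0.5355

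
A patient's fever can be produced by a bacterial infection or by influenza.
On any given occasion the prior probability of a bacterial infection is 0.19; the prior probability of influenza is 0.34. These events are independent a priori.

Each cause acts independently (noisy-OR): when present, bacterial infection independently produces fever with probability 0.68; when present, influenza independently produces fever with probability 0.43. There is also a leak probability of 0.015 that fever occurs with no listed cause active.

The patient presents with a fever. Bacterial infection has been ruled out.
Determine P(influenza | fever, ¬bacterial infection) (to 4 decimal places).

P(influenza | fever, ¬bacterial infection) ≈ 0.9377

Under noisy-OR, P(fever | causes) = 1 − (1−0.015)·∏(1−qᵢ) over the active causes.
By total probability over both values of influenza:
  P(fever | ¬bacterial infection) = 0.015·0.66 + 0.43855·0.34
        = 0.009900 + 0.149107 = 0.159007
Keeping only the influenza-present terms gives 0.149107, so
  P(influenza | fever, ¬bacterial infection) = 0.149107 / 0.159007 ≈ 0.9377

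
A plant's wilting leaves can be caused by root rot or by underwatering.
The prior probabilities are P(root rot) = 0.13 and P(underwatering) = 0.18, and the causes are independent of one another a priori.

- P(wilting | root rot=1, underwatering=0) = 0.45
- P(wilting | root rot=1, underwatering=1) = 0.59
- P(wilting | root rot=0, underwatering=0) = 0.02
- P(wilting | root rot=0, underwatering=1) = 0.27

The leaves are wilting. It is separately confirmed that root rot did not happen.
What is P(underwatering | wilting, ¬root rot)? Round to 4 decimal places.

P(wilting | ¬root rot) = 0.02*0.82 + 0.27*0.18 = 0.016400 + 0.048600 = 0.065000
Restricting to configurations with underwatering present: 0.27*0.18 = 0.048600.
So P(underwatering | wilting, ¬root rot) = 0.048600/0.065000 ≈ 0.7477.

P(underwatering | wilting, ¬root rot) ≈ 0.7477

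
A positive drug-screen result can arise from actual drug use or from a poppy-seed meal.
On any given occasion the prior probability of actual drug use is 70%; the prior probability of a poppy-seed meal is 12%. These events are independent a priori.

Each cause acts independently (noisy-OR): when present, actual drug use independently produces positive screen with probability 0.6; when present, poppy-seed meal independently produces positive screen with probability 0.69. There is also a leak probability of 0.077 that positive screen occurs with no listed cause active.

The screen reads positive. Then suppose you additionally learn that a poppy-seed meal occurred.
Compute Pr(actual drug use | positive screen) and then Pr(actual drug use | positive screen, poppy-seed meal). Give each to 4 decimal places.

Pr(actual drug use | positive screen) ≈ 0.9096; Pr(actual drug use | positive screen, poppy-seed meal) ≈ 0.7432

Under noisy-OR, P(positive screen | causes) = 1 − (1−0.077)·∏(1−qᵢ) over the active causes.
Enumerate the 4 (actual drug use, poppy-seed meal) configurations and weight by the priors:
  P(positive screen) = 0.077·0.3·0.88 + 0.71387·0.3·0.12 + 0.6308·0.7·0.88 + 0.885548·0.7·0.12
        = 0.020328 + 0.025699 + 0.388573 + 0.074386 = 0.508986
Keeping only the actual drug use-present terms gives 0.462959, so
  P(actual drug use | positive screen) = 0.462959 / 0.508986 ≈ 0.9096

Now also conditioning on poppy-seed meal=true:
P(positive screen | poppy-seed meal) = 0.71387·0.3 + 0.885548·0.7 = 0.214161 + 0.619884 = 0.834045
Of this, 0.619884 comes from 0.885548·0.7 (the actual drug use=true cases).
So P(actual drug use | positive screen, poppy-seed meal) = 0.619884/0.834045 ≈ 0.7432.
This is intercausal reasoning (explaining away): once poppy-seed meal accounts for the positive screen, actual drug use becomes less likely.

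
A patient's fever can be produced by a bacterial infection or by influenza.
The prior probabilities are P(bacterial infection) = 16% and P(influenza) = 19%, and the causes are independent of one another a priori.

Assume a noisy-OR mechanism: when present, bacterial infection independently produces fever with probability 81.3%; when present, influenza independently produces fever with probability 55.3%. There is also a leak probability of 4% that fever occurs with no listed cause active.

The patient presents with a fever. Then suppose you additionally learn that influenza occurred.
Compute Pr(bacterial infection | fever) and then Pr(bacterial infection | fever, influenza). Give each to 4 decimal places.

Pr(bacterial infection | fever) ≈ 0.5316; Pr(bacterial infection | fever, influenza) ≈ 0.2348

Under noisy-OR, P(fever | causes) = 1 − (1−0.04)·∏(1−qᵢ) over the active causes.
Numerator (weight on configurations with bacterial infection): 0.106334 + 0.027961 = 0.134295
Denominator P(fever): 0.04·0.84·0.81 + 0.57088·0.84·0.19 + 0.82048·0.16·0.81 + 0.919755·0.16·0.19 = 0.252623
Posterior = 0.134295 / 0.252623 ≈ 0.5316

With the extra evidence:
P(fever | influenza) = 0.57088×0.84 + 0.919755×0.16 = 0.479539 + 0.147161 = 0.626700
The bacterial infection-present share is 0.919755×0.16 = 0.147161.
Hence the posterior is 0.147161/0.626700 ≈ 0.2348.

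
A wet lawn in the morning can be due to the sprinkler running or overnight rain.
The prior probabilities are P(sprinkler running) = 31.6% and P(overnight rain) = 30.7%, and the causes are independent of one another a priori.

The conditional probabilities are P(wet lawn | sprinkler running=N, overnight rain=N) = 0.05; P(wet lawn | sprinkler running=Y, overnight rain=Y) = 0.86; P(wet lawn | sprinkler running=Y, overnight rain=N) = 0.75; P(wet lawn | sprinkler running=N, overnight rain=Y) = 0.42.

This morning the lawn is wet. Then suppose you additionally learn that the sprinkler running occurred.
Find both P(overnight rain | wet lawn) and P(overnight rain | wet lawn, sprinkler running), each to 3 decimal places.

P(overnight rain | wet lawn) ≈ 0.477; P(overnight rain | wet lawn, sprinkler running) ≈ 0.337

Numerator (weight on configurations with overnight rain): 0.088195 + 0.083430 = 0.171625
Normalizer over all consistent configurations: 0.05×0.684×0.693 + 0.42×0.684×0.307 + 0.75×0.316×0.693 + 0.86×0.316×0.307 = 0.359567
Posterior = 0.171625 / 0.359567 ≈ 0.477

With the extra evidence:
For the numerator, keep only overnight rain=true terms: 0.86×0.307 = 0.264020
Normalizer over all consistent configurations: 0.75×0.693 + 0.86×0.307 = 0.783770
Posterior = 0.264020 / 0.783770 ≈ 0.337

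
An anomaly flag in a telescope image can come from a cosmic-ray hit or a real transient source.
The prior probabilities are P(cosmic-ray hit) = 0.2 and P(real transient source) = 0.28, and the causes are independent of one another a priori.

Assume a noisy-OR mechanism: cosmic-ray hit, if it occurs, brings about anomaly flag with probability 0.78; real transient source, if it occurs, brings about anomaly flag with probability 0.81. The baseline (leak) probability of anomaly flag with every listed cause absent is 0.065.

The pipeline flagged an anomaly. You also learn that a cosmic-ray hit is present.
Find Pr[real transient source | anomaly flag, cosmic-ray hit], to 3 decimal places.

Pr[real transient source | anomaly flag, cosmic-ray hit] ≈ 0.320

Under noisy-OR, P(anomaly flag | causes) = 1 − (1−0.065)·∏(1−qᵢ) over the active causes.
By total probability over both values of real transient source:
  P(anomaly flag | cosmic-ray hit) = 0.7943*0.72 + 0.960917*0.28
        = 0.571896 + 0.269057 = 0.840953
Keeping only the real transient source-present terms gives 0.269057, so
  P(real transient source | anomaly flag, cosmic-ray hit) = 0.269057 / 0.840953 ≈ 0.320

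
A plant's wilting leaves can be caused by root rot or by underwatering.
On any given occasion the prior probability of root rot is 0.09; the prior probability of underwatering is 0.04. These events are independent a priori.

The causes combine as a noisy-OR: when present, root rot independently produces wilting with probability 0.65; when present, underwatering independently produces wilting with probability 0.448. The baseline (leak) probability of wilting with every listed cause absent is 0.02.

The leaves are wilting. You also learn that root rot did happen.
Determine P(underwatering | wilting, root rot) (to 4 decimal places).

Under noisy-OR, P(wilting | causes) = 1 − (1−0.02)·∏(1−qᵢ) over the active causes.
Enumerate both values of underwatering and weight by the priors:
  P(wilting | root rot) = 0.657·0.96 + 0.810664·0.04
        = 0.630720 + 0.032427 = 0.663147
Keeping only the underwatering-present terms gives 0.032427, so
  P(underwatering | wilting, root rot) = 0.032427 / 0.663147 ≈ 0.0489

P(underwatering | wilting, root rot) ≈ 0.0489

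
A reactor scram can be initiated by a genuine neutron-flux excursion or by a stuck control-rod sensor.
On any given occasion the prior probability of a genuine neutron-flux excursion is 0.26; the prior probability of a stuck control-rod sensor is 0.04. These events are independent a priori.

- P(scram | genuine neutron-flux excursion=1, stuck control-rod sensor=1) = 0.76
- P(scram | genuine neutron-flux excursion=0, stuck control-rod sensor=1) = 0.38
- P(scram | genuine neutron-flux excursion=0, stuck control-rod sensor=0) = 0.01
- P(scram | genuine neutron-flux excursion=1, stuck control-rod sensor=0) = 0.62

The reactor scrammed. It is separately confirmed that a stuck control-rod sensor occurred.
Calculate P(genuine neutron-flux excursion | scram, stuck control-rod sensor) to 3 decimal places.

P(genuine neutron-flux excursion | scram, stuck control-rod sensor) ≈ 0.413

Sum P(scram|·) weighted by the priors over both values of genuine neutron-flux excursion:
  P(scram | stuck control-rod sensor) = 0.38×0.74 + 0.76×0.26
        = 0.281200 + 0.197600 = 0.478800
Keeping only the genuine neutron-flux excursion-present terms gives 0.197600, so
  P(genuine neutron-flux excursion | scram, stuck control-rod sensor) = 0.197600 / 0.478800 ≈ 0.413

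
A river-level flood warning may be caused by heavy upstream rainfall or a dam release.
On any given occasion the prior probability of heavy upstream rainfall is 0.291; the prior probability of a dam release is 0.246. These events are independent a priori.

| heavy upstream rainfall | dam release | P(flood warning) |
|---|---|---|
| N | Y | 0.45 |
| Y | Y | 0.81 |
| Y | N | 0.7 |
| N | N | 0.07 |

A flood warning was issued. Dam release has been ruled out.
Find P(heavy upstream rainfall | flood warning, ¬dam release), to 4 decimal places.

Weight on heavy upstream rainfall=true, given the evidence: 0.7×0.291 = 0.203700
Normalizer over all consistent configurations: 0.07×0.709 + 0.7×0.291 = 0.253330
P(heavy upstream rainfall | flood warning, ¬dam release) = 0.203700/0.253330 ≈ 0.8041

P(heavy upstream rainfall | flood warning, ¬dam release) ≈ 0.8041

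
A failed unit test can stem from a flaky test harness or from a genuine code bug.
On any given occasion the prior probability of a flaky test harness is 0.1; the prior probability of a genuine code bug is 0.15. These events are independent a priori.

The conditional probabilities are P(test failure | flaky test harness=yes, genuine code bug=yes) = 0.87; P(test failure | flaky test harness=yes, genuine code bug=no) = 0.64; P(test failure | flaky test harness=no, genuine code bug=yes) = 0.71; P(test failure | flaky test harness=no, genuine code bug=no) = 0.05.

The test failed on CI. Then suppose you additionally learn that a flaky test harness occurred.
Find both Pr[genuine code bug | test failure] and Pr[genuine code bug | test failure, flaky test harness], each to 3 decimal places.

By total probability over the 4 (flaky test harness, genuine code bug) configurations:
  P(test failure) = 0.05×0.9×0.85 + 0.71×0.9×0.15 + 0.64×0.1×0.85 + 0.87×0.1×0.15
        = 0.038250 + 0.095850 + 0.054400 + 0.013050 = 0.201550
The terms with genuine code bug present sum to 0.108900, so
  P(genuine code bug | test failure) = 0.108900 / 0.201550 ≈ 0.540

Now condition on the additional information:
By total probability over both values of genuine code bug:
  P(test failure | flaky test harness) = 0.64·0.85 + 0.87·0.15
        = 0.544000 + 0.130500 = 0.674500
The terms with genuine code bug present sum to 0.130500, so
  P(genuine code bug | test failure, flaky test harness) = 0.130500 / 0.674500 ≈ 0.193

Pr[genuine code bug | test failure] ≈ 0.540; Pr[genuine code bug | test failure, flaky test harness] ≈ 0.193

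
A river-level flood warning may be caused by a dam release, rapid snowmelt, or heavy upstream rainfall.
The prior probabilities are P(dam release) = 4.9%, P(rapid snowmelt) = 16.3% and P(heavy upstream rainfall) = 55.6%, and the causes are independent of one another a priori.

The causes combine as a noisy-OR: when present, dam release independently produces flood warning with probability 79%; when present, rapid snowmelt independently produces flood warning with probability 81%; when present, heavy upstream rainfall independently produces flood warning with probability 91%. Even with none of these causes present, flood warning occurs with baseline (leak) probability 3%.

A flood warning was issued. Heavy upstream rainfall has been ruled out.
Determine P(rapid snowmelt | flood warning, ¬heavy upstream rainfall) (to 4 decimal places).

Under noisy-OR, P(flood warning | causes) = 1 − (1−0.03)·∏(1−qᵢ) over the active causes.
For the numerator, keep only rapid snowmelt=true terms: 0.126444 + 0.007678 = 0.134122
The normalizing constant is 0.03*0.951*0.837 + 0.8157*0.951*0.163 + 0.7963*0.049*0.837 + 0.961297*0.049*0.163 = 0.190661
P(rapid snowmelt | flood warning, ¬heavy upstream rainfall) = 0.134122/0.190661 ≈ 0.7035

P(rapid snowmelt | flood warning, ¬heavy upstream rainfall) ≈ 0.7035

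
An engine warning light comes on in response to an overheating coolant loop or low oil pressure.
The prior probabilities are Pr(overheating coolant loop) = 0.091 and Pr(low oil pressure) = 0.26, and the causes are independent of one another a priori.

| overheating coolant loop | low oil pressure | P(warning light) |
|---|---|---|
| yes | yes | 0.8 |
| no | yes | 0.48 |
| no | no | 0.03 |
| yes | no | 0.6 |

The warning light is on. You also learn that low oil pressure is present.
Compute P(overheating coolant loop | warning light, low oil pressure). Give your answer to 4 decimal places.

P(overheating coolant loop | warning light, low oil pressure) ≈ 0.1430

Weight on overheating coolant loop=true, given the evidence: 0.8·0.091 = 0.072800
Denominator P(warning light | low oil pressure): 0.48·0.909 + 0.8·0.091 = 0.509120
P(overheating coolant loop | warning light, low oil pressure) = 0.072800/0.509120 ≈ 0.1430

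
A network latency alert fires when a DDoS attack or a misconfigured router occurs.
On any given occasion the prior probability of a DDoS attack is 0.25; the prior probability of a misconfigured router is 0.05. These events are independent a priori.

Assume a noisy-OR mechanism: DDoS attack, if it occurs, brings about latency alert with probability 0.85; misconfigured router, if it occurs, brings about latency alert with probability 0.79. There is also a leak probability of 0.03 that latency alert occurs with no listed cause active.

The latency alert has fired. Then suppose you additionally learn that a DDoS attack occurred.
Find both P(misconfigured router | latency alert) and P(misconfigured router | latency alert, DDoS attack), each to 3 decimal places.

P(misconfigured router | latency alert) ≈ 0.158; P(misconfigured router | latency alert, DDoS attack) ≈ 0.056

Under noisy-OR, P(latency alert | causes) = 1 − (1−0.03)·∏(1−qᵢ) over the active causes.
P(latency alert) = 0.03*0.75*0.95 + 0.7963*0.75*0.05 + 0.8545*0.25*0.95 + 0.969445*0.25*0.05 = 0.021375 + 0.029861 + 0.202944 + 0.012118 = 0.266298
Of this, 0.041979 comes from 0.029861 + 0.012118 (the misconfigured router=true cases).
Hence the posterior is 0.041979/0.266298 ≈ 0.158.

Now also conditioning on DDoS attack=true:
For the numerator, keep only misconfigured router=true terms: 0.969445·0.05 = 0.048472
Denominator P(latency alert | DDoS attack): 0.8545·0.95 + 0.969445·0.05 = 0.860247
P(misconfigured router | latency alert, DDoS attack) = 0.048472/0.860247 ≈ 0.056
This is intercausal reasoning (explaining away): once DDoS attack accounts for the latency alert, misconfigured router becomes less likely.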